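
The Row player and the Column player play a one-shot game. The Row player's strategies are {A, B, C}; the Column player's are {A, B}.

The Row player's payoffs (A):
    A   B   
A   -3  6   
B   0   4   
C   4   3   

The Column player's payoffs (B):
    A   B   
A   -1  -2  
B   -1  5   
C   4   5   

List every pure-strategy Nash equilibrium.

There is no pure-strategy Nash equilibrium

A profile is a Nash equilibrium when each player is best-responding to the other.
The Row player's best responses — vs A: C (payoff 4); vs B: A (payoff 6).
The Column player's best responses — vs A: A (payoff -1); vs B: B (payoff 5); vs C: B (payoff 5).
No cell has both players best-responding. For instance, the Row player's best reply to B is A, but against A the Column player prefers A over B.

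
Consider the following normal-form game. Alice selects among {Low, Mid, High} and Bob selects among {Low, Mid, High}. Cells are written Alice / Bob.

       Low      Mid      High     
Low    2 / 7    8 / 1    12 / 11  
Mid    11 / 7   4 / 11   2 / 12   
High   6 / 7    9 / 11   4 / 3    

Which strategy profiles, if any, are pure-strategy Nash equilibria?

A profile is a Nash equilibrium when each player is best-responding to the other.
Alice's best responses — vs Low: Mid (payoff 11); vs Mid: High (payoff 9); vs High: Low (payoff 12).
Bob's best responses — vs Low: High (payoff 11); vs Mid: High (payoff 12); vs High: Mid (payoff 11).
Mutual best responses occur at (Low, High) and (High, Mid); at each, neither player gains by switching.

(Low, High) and (High, Mid)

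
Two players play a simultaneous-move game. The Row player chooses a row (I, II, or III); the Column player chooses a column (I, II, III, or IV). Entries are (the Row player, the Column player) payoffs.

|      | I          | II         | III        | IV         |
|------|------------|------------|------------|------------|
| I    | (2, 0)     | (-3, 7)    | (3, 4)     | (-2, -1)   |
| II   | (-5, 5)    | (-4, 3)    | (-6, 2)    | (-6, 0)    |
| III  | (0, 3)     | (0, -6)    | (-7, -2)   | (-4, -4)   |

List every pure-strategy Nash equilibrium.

A profile is a Nash equilibrium when each player is best-responding to the other.
The Row player's best responses — vs I: I (payoff 2); vs II: III (payoff 0); vs III: I (payoff 3); vs IV: I (payoff -2).
The Column player's best responses — vs I: II (payoff 7); vs II: I (payoff 5); vs III: I (payoff 3).
No cell has both players best-responding. For instance, the Row player's best reply to II is III, but against III the Column player prefers I over II.

There is no pure-strategy Nash equilibrium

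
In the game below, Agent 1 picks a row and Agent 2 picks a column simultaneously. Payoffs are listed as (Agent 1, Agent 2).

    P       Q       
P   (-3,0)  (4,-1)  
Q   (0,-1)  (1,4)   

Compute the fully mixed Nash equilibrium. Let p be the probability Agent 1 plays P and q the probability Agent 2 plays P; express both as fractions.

Each player's mixing probability is pinned down by making the *other* player indifferent.
Agent 2 indifferent between P and Q: p·0 + (1−p)·(-1) = p·(-1) + (1−p)·4 ⟹ (-1) + 1p = 4 + (-5)p ⟹ p = 5/6.
Agent 1 indifferent between P and Q: q·(-3) + (1−q)·4 = q·0 + (1−q)·1 ⟹ 4 + (-7)q = 1 + (-1)q ⟹ q = 1/2.

p = 5/6, q = 1/2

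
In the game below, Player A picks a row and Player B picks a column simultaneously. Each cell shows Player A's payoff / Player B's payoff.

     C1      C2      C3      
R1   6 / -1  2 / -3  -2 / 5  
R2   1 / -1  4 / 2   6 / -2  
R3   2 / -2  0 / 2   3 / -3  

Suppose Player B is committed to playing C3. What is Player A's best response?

With Player B fixed at C3, Player A's payoffs are: R1 → -2, R2 → 6, R3 → 3.
The maximum is 6, achieved by R2.

R2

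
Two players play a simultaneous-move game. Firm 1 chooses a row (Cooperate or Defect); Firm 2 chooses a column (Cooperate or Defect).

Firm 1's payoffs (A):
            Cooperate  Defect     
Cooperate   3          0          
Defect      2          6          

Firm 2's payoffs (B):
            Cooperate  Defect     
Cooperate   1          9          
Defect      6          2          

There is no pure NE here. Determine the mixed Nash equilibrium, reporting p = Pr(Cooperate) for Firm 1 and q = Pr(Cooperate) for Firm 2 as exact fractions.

p = 1/3, q = 6/7

Each player's mixing probability is pinned down by making the *other* player indifferent.
Firm 2 indifferent between Cooperate and Defect: p·1 + (1−p)·6 = p·9 + (1−p)·2 ⟹ 6 + (-5)p = 2 + 7p ⟹ p = 1/3.
Firm 1 indifferent between Cooperate and Defect: q·3 + (1−q)·0 = q·2 + (1−q)·6 ⟹ 0 + 3q = 6 + (-4)q ⟹ q = 6/7.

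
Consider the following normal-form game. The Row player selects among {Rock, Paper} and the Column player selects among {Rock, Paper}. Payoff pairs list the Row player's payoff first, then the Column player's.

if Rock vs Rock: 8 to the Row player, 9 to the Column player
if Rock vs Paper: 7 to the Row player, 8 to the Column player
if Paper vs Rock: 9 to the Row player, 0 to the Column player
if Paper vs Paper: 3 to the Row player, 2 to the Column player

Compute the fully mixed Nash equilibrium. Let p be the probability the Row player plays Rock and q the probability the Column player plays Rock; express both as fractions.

In a mixed NE each player is indifferent between their pure strategies, so the opponent's mix sets the indifference.
The Column player indifferent between Rock and Paper: p·9 + (1−p)·0 = p·8 + (1−p)·2 ⟹ 0 + 9p = 2 + 6p ⟹ p = 2/3.
The Row player indifferent between Rock and Paper: q·8 + (1−q)·7 = q·9 + (1−q)·3 ⟹ 7 + 1q = 3 + 6q ⟹ q = 4/5.

p = 2/3, q = 4/5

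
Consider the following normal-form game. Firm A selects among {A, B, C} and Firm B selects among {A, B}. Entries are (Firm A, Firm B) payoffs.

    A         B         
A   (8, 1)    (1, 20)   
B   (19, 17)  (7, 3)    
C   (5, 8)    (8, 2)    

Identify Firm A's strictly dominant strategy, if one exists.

No strictly dominant strategy

Check whether one of Firm A's strategies beats all alternatives regardless of what the opponent does.
A is not dominant: against A, B gives 19 > 8.
B is not dominant: against B, C gives 8 > 7.
C is not dominant: against A, A gives 8 > 5.
No single strategy is best against every opponent action.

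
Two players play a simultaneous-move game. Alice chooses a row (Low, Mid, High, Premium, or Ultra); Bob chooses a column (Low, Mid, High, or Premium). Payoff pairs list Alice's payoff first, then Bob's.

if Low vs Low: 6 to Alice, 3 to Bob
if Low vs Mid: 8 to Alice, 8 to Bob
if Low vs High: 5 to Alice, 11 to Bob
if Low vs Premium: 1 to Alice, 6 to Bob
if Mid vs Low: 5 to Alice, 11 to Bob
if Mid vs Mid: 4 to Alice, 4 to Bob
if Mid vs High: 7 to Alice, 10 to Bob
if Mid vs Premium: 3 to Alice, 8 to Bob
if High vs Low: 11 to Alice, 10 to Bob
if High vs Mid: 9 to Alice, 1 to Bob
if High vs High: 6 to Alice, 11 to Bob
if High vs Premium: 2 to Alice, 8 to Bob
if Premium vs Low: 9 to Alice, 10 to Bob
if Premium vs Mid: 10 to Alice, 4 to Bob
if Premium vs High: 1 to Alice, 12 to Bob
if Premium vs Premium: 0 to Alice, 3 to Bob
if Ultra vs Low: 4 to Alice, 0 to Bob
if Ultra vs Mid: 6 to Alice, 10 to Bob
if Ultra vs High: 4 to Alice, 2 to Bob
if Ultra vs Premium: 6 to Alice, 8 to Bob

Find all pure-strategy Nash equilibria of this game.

None

Find each player's best response to every opponent strategy; NE are the intersections.
Alice's best responses — vs Low: High (payoff 11); vs Mid: Premium (payoff 10); vs High: Mid (payoff 7); vs Premium: Ultra (payoff 6).
Bob's best responses — vs Low: High (payoff 11); vs Mid: Low (payoff 11); vs High: High (payoff 11); vs Premium: High (payoff 12); vs Ultra: Mid (payoff 10).
No cell has both players best-responding. For instance, Alice's best reply to Premium is Ultra, but against Ultra Bob prefers Mid over Premium.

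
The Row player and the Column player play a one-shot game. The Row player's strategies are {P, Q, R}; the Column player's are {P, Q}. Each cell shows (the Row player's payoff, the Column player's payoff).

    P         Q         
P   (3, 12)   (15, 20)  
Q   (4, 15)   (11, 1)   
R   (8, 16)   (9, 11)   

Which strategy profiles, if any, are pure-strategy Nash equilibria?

(P, Q) and (R, P)

Check mutual best responses: a cell is a NE iff neither player can gain by unilaterally deviating.
The Row player's best responses — vs P: R (payoff 8); vs Q: P (payoff 15).
The Column player's best responses — vs P: Q (payoff 20); vs Q: P (payoff 15); vs R: P (payoff 16).
Mutual best responses occur at (P, Q) and (R, P); at each, neither player gains by switching.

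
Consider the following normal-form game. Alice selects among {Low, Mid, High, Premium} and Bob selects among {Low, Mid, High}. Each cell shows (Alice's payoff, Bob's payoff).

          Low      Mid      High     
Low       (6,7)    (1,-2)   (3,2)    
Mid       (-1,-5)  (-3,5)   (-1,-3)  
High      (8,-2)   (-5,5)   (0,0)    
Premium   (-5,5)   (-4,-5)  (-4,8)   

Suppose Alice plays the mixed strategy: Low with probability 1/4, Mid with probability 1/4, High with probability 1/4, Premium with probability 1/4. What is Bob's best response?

High

Bob's best reply maximizes expected payoff against the mix.
Low: (1/4)·7 + (1/4)·(-5) + (1/4)·(-2) + (1/4)·5 = 5/4
Mid: (1/4)·(-2) + (1/4)·5 + (1/4)·5 + (1/4)·(-5) = 3/4
High: (1/4)·2 + (1/4)·(-3) + (1/4)·0 + (1/4)·8 = 7/4
Highest expected payoff is 7/4, from High.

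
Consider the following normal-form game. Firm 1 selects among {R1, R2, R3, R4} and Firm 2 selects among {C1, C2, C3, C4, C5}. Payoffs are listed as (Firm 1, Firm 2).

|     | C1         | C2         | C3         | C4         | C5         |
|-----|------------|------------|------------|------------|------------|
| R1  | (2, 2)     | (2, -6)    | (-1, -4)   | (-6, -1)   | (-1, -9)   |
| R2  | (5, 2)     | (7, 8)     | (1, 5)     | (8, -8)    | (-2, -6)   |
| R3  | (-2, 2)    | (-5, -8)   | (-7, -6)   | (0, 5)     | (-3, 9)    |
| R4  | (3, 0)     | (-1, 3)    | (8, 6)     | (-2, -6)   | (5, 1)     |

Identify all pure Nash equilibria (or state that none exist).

(R2, C2) and (R4, C3)

A profile is a Nash equilibrium when each player is best-responding to the other.
Firm 1's best responses — vs C1: R2 (payoff 5); vs C2: R2 (payoff 7); vs C3: R4 (payoff 8); vs C4: R2 (payoff 8); vs C5: R4 (payoff 5).
Firm 2's best responses — vs R1: C1 (payoff 2); vs R2: C2 (payoff 8); vs R3: C5 (payoff 9); vs R4: C3 (payoff 6).
Mutual best responses occur at (R2, C2) and (R4, C3); at each, neither player gains by switching.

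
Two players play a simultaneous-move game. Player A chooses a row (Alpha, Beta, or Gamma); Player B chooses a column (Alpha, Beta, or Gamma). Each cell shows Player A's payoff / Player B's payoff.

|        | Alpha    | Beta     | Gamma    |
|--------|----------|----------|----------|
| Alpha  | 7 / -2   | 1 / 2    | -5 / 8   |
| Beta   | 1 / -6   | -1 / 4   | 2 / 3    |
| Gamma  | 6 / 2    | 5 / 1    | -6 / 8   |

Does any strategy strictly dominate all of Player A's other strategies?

None

Check whether one of Player A's strategies beats all alternatives regardless of what the opponent does.
Alpha is not dominant: against Beta, Gamma gives 5 > 1.
Beta is not dominant: against Alpha, Alpha gives 7 > 1.
Gamma is not dominant: against Alpha, Alpha gives 7 > 6.
No single strategy is best against every opponent action.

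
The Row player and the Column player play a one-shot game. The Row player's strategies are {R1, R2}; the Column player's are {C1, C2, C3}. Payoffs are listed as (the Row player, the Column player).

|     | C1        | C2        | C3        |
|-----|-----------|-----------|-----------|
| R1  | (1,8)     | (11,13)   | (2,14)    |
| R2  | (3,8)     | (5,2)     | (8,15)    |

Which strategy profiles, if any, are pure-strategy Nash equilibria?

Find each player's best response to every opponent strategy; NE are the intersections.
The Row player's best responses — vs C1: R2 (payoff 3); vs C2: R1 (payoff 11); vs C3: R2 (payoff 8).
The Column player's best responses — vs R1: C3 (payoff 14); vs R2: C3 (payoff 15).
The only mutual best response is (R2, C3); neither player gains by switching there.

(R2, C3)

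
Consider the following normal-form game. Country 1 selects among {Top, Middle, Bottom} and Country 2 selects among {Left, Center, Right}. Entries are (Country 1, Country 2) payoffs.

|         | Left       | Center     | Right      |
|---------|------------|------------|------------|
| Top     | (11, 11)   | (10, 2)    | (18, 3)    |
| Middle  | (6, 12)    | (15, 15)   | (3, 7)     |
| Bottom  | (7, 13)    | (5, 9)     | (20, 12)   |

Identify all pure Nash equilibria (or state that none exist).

(Top, Left) and (Middle, Center)

A profile is a Nash equilibrium when each player is best-responding to the other.
Country 1's best responses — vs Left: Top (payoff 11); vs Center: Middle (payoff 15); vs Right: Bottom (payoff 20).
Country 2's best responses — vs Top: Left (payoff 11); vs Middle: Center (payoff 15); vs Bottom: Left (payoff 13).
Mutual best responses occur at (Top, Left) and (Middle, Center); at each, neither player gains by switching.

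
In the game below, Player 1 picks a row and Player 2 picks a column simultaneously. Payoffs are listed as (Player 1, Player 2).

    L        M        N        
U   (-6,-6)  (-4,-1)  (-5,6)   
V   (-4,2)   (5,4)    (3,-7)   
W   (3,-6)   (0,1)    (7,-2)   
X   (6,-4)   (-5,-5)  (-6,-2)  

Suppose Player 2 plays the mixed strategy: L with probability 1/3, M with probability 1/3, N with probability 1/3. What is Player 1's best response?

W

Player 1's best reply maximizes expected payoff against the mix.
U: (1/3)·(-6) + (1/3)·(-4) + (1/3)·(-5) = -5
V: (1/3)·(-4) + (1/3)·5 + (1/3)·3 = 4/3
W: (1/3)·3 + (1/3)·0 + (1/3)·7 = 10/3
X: (1/3)·6 + (1/3)·(-5) + (1/3)·(-6) = -5/3
Highest expected payoff is 10/3, from W.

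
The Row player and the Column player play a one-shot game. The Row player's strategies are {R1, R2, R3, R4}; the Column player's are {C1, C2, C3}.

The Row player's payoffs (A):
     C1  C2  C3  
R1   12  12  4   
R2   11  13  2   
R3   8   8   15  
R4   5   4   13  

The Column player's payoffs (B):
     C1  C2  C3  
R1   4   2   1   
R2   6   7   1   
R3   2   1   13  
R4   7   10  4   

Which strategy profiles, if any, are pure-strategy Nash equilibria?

Check mutual best responses: a cell is a NE iff neither player can gain by unilaterally deviating.
The Row player's best responses — vs C1: R1 (payoff 12); vs C2: R2 (payoff 13); vs C3: R3 (payoff 15).
The Column player's best responses — vs R1: C1 (payoff 4); vs R2: C2 (payoff 7); vs R3: C3 (payoff 13); vs R4: C2 (payoff 10).
Mutual best responses occur at (R1, C1), (R2, C2), and (R3, C3); at each, neither player gains by switching.

(R1, C1), (R2, C2), and (R3, C3)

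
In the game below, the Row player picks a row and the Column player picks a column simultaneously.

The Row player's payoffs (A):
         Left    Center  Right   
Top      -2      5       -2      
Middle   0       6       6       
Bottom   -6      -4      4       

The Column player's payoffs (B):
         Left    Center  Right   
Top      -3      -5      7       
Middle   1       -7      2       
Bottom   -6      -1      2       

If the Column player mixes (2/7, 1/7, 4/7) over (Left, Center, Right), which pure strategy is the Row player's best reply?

The Row player's best reply maximizes expected payoff against the mix.
Top: (2/7)·(-2) + (1/7)·5 + (4/7)·(-2) = -1
Middle: (2/7)·0 + (1/7)·6 + (4/7)·6 = 30/7
Bottom: (2/7)·(-6) + (1/7)·(-4) + (4/7)·4 = 0
Highest expected payoff is 30/7, from Middle.

Middle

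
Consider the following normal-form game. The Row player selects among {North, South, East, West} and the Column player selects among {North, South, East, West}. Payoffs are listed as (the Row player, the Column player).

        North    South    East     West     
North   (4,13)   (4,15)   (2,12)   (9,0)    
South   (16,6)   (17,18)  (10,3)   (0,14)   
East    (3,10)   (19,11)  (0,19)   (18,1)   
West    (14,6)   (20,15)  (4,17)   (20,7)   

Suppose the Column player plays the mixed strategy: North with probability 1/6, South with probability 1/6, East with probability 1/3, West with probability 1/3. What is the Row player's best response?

Compute the Row player's expected payoff from each pure strategy against the given mix.
North: (1/6)·4 + (1/6)·4 + (1/3)·2 + (1/3)·9 = 5
South: (1/6)·16 + (1/6)·17 + (1/3)·10 + (1/3)·0 = 53/6
East: (1/6)·3 + (1/6)·19 + (1/3)·0 + (1/3)·18 = 29/3
West: (1/6)·14 + (1/6)·20 + (1/3)·4 + (1/3)·20 = 41/3
Highest expected payoff is 41/3, from West.

West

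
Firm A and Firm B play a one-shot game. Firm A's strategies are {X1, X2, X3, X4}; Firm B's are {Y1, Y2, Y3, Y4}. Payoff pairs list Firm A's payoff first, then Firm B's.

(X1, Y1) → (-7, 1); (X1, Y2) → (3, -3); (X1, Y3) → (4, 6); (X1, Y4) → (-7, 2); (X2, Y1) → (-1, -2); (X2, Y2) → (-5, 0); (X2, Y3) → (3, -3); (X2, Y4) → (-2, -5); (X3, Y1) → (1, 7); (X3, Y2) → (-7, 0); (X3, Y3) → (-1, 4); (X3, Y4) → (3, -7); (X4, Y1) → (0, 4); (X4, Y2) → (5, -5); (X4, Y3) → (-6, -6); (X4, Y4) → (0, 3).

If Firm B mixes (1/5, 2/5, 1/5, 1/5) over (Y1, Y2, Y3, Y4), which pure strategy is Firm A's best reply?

Compute Firm A's expected payoff from each pure strategy against the given mix.
X1: (1/5)·(-7) + (2/5)·3 + (1/5)·4 + (1/5)·(-7) = -4/5
X2: (1/5)·(-1) + (2/5)·(-5) + (1/5)·3 + (1/5)·(-2) = -2
X3: (1/5)·1 + (2/5)·(-7) + (1/5)·(-1) + (1/5)·3 = -11/5
X4: (1/5)·0 + (2/5)·5 + (1/5)·(-6) + (1/5)·0 = 4/5
Highest expected payoff is 4/5, from X4.

X4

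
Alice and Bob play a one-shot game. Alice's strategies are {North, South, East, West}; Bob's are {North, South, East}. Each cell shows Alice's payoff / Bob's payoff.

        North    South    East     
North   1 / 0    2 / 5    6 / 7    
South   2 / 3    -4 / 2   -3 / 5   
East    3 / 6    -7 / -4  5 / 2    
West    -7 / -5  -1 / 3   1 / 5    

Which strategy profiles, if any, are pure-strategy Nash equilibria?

(North, East) and (East, North)

Check mutual best responses: a cell is a NE iff neither player can gain by unilaterally deviating.
Alice's best responses — vs North: East (payoff 3); vs South: North (payoff 2); vs East: North (payoff 6).
Bob's best responses — vs North: East (payoff 7); vs South: East (payoff 5); vs East: North (payoff 6); vs West: East (payoff 5).
Mutual best responses occur at (North, East) and (East, North); at each, neither player gains by switching.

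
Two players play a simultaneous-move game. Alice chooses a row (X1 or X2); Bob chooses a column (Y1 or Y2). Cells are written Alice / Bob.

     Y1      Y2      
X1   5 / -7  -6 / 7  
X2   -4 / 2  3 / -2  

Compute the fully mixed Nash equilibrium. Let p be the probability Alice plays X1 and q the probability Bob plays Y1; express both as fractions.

In a mixed NE each player is indifferent between their pure strategies, so the opponent's mix sets the indifference.
Bob indifferent between Y1 and Y2: p·(-7) + (1−p)·2 = p·7 + (1−p)·(-2) ⟹ 2 + (-9)p = (-2) + 9p ⟹ p = 2/9.
Alice indifferent between X1 and X2: q·5 + (1−q)·(-6) = q·(-4) + (1−q)·3 ⟹ (-6) + 11q = 3 + (-7)q ⟹ q = 1/2.

p = 2/9, q = 1/2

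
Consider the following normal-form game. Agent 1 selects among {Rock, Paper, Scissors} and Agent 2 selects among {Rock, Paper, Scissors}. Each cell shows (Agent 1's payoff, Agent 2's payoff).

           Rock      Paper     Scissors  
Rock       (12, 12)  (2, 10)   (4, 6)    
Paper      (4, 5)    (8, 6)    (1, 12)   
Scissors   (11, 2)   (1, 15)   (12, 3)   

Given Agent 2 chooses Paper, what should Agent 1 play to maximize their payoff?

With Agent 2 fixed at Paper, Agent 1's payoffs are: Rock → 2, Paper → 8, Scissors → 1.
The maximum is 8, achieved by Paper.

Paper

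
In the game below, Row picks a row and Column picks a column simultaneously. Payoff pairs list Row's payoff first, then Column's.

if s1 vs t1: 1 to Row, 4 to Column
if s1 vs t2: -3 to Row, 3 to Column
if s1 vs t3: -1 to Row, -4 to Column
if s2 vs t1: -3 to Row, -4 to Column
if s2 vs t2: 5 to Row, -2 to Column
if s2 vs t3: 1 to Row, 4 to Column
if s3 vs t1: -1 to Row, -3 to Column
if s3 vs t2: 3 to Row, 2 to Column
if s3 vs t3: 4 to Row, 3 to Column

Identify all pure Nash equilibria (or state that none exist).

A profile is a Nash equilibrium when each player is best-responding to the other.
Row's best responses — vs t1: s1 (payoff 1); vs t2: s2 (payoff 5); vs t3: s3 (payoff 4).
Column's best responses — vs s1: t1 (payoff 4); vs s2: t3 (payoff 4); vs s3: t3 (payoff 3).
Mutual best responses occur at (s1, t1) and (s3, t3); at each, neither player gains by switching.

(s1, t1) and (s3, t3)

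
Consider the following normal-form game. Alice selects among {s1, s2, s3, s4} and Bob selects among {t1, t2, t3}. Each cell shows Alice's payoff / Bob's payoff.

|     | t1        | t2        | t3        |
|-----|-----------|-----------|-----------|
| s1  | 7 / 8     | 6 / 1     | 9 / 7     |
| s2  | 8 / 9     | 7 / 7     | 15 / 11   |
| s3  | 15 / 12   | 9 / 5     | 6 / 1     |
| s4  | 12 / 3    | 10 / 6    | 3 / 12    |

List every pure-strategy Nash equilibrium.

(s2, t3) and (s3, t1)

Check mutual best responses: a cell is a NE iff neither player can gain by unilaterally deviating.
Alice's best responses — vs t1: s3 (payoff 15); vs t2: s4 (payoff 10); vs t3: s2 (payoff 15).
Bob's best responses — vs s1: t1 (payoff 8); vs s2: t3 (payoff 11); vs s3: t1 (payoff 12); vs s4: t3 (payoff 12).
Mutual best responses occur at (s2, t3) and (s3, t1); at each, neither player gains by switching.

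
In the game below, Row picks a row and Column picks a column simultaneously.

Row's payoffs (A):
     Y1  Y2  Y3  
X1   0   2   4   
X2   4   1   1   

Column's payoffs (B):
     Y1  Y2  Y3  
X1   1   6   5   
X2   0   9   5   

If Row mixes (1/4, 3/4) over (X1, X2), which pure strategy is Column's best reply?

Compute Column's expected payoff from each pure strategy against the given mix.
Y1: (1/4)·1 + (3/4)·0 = 1/4
Y2: (1/4)·6 + (3/4)·9 = 33/4
Y3: (1/4)·5 + (3/4)·5 = 5
Highest expected payoff is 33/4, from Y2.

Y2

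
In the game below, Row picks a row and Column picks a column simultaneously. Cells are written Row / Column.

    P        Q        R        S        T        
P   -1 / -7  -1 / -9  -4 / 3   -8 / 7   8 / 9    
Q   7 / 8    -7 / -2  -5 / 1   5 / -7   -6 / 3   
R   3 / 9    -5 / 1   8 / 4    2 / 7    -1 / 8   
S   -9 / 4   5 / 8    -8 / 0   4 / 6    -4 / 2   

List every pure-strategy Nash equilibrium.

(P, T), (Q, P), and (S, Q)

A profile is a Nash equilibrium when each player is best-responding to the other.
Row's best responses — vs P: Q (payoff 7); vs Q: S (payoff 5); vs R: R (payoff 8); vs S: Q (payoff 5); vs T: P (payoff 8).
Column's best responses — vs P: T (payoff 9); vs Q: P (payoff 8); vs R: P (payoff 9); vs S: Q (payoff 8).
Mutual best responses occur at (P, T), (Q, P), and (S, Q); at each, neither player gains by switching.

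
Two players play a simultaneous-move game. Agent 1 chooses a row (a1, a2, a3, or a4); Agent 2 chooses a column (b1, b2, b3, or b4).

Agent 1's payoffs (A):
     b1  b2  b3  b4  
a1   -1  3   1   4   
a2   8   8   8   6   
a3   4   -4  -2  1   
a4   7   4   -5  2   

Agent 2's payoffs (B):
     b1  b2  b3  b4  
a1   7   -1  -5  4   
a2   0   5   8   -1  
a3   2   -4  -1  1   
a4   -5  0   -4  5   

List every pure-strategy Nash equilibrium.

(a2, b3)

A profile is a Nash equilibrium when each player is best-responding to the other.
Agent 1's best responses — vs b1: a2 (payoff 8); vs b2: a2 (payoff 8); vs b3: a2 (payoff 8); vs b4: a2 (payoff 6).
Agent 2's best responses — vs a1: b1 (payoff 7); vs a2: b3 (payoff 8); vs a3: b1 (payoff 2); vs a4: b4 (payoff 5).
The only mutual best response is (a2, b3); neither player gains by switching there.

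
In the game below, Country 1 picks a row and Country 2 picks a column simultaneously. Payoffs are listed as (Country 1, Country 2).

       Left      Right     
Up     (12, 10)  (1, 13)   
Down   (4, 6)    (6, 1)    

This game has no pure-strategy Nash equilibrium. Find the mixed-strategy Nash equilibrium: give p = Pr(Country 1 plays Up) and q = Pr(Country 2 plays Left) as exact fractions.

p = 5/8, q = 5/13

In a mixed NE each player is indifferent between their pure strategies, so the opponent's mix sets the indifference.
Country 2 indifferent between Left and Right: p·10 + (1−p)·6 = p·13 + (1−p)·1 ⟹ 6 + 4p = 1 + 12p ⟹ p = 5/8.
Country 1 indifferent between Up and Down: q·12 + (1−q)·1 = q·4 + (1−q)·6 ⟹ 1 + 11q = 6 + (-2)q ⟹ q = 5/13.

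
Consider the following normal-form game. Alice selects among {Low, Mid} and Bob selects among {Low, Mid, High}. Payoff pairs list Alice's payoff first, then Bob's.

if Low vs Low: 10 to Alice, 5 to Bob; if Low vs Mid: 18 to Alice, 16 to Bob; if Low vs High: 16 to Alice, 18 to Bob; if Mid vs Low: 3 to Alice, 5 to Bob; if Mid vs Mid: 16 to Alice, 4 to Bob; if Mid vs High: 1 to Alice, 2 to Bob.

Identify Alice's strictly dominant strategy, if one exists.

Check whether one of Alice's strategies beats all alternatives regardless of what the opponent does.
Low strictly dominates: vs Low: 10 > 3; vs Mid: 18 > 16; vs High: 16 > 1.

Low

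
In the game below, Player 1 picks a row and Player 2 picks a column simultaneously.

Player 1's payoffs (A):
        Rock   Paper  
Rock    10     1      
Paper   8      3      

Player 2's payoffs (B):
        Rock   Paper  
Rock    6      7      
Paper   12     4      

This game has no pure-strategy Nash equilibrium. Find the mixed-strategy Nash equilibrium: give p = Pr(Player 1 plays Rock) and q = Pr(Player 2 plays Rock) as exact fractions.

Each player's mixing probability is pinned down by making the *other* player indifferent.
Player 2 indifferent between Rock and Paper: p·6 + (1−p)·12 = p·7 + (1−p)·4 ⟹ 12 + (-6)p = 4 + 3p ⟹ p = 8/9.
Player 1 indifferent between Rock and Paper: q·10 + (1−q)·1 = q·8 + (1−q)·3 ⟹ 1 + 9q = 3 + 5q ⟹ q = 1/2.

p = 8/9, q = 1/2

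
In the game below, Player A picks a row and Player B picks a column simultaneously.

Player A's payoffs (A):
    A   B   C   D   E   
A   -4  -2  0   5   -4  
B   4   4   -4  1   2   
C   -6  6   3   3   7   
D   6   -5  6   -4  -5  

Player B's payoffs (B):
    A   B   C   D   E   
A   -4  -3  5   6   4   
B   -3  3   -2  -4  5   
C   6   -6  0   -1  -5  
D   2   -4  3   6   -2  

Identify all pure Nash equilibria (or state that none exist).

(A, D)

A profile is a Nash equilibrium when each player is best-responding to the other.
Player A's best responses — vs A: D (payoff 6); vs B: C (payoff 6); vs C: D (payoff 6); vs D: A (payoff 5); vs E: C (payoff 7).
Player B's best responses — vs A: D (payoff 6); vs B: E (payoff 5); vs C: A (payoff 6); vs D: D (payoff 6).
The only mutual best response is (A, D); neither player gains by switching there.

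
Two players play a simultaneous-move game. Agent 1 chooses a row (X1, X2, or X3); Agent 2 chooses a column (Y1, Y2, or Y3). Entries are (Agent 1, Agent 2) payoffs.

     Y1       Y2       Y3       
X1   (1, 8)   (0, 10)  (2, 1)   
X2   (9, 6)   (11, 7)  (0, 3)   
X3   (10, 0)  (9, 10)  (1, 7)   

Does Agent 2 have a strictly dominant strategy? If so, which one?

Y2

Check whether one of Agent 2's strategies beats all alternatives regardless of what the opponent does.
Y2 strictly dominates: vs X1: 10 > each of {8, 1}; vs X2: 7 > each of {6, 3}; vs X3: 10 > each of {0, 7}.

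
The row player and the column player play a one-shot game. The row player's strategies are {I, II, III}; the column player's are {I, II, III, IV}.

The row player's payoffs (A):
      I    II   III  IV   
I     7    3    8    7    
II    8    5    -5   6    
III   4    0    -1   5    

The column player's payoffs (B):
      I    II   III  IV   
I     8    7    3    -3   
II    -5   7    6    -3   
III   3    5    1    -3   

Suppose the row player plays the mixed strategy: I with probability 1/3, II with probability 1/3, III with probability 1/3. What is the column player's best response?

Compute the column player's expected payoff from each pure strategy against the given mix.
I: (1/3)·8 + (1/3)·(-5) + (1/3)·3 = 2
II: (1/3)·7 + (1/3)·7 + (1/3)·5 = 19/3
III: (1/3)·3 + (1/3)·6 + (1/3)·1 = 10/3
IV: (1/3)·(-3) + (1/3)·(-3) + (1/3)·(-3) = -3
Highest expected payoff is 19/3, from II.

II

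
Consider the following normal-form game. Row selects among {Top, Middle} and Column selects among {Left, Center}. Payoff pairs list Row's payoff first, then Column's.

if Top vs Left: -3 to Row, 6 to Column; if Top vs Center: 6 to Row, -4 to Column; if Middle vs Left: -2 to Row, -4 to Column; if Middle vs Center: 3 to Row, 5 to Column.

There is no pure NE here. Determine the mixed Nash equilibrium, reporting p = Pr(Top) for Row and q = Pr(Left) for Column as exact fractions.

In a mixed NE each player is indifferent between their pure strategies, so the opponent's mix sets the indifference.
Column indifferent between Left and Center: p·6 + (1−p)·(-4) = p·(-4) + (1−p)·5 ⟹ (-4) + 10p = 5 + (-9)p ⟹ p = 9/19.
Row indifferent between Top and Middle: q·(-3) + (1−q)·6 = q·(-2) + (1−q)·3 ⟹ 6 + (-9)q = 3 + (-5)q ⟹ q = 3/4.

p = 9/19, q = 3/4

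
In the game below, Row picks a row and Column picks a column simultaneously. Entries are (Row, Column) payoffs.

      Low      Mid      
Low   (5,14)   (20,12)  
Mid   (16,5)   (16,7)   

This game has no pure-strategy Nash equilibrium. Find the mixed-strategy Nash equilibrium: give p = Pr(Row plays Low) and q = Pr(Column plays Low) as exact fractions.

p = 1/2, q = 4/15

In a mixed NE each player is indifferent between their pure strategies, so the opponent's mix sets the indifference.
Column indifferent between Low and Mid: p·14 + (1−p)·5 = p·12 + (1−p)·7 ⟹ 5 + 9p = 7 + 5p ⟹ p = 1/2.
Row indifferent between Low and Mid: q·5 + (1−q)·20 = q·16 + (1−q)·16 ⟹ 20 + (-15)q = 16 + 0q ⟹ q = 4/15.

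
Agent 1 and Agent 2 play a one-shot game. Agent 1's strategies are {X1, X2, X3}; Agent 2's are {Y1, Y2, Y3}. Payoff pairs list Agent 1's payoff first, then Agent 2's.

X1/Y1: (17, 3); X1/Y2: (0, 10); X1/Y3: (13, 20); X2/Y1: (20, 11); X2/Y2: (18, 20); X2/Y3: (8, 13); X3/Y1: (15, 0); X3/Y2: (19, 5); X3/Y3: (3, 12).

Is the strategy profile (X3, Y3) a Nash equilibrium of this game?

No

Holding Agent 2 at Y3: Agent 1 gets 3 from X3 but could get 13 by switching to X1. Agent 1 has a profitable deviation.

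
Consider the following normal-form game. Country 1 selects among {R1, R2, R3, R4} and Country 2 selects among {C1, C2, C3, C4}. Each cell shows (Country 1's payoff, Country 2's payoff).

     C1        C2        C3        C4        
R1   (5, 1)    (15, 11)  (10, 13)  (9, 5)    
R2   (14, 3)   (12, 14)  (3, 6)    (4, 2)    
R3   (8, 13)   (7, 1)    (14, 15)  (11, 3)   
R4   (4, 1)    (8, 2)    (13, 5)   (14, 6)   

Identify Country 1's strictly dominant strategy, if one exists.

A strategy is strictly dominant if it gives Country 1 a strictly higher payoff than every other strategy, against every choice by the opponent.
R1 is not dominant: against C1, R2 gives 14 > 5.
R2 is not dominant: against C2, R1 gives 15 > 12.
R3 is not dominant: against C1, R2 gives 14 > 8.
R4 is not dominant: against C1, R1 gives 5 > 4.
No single strategy is best against every opponent action.

None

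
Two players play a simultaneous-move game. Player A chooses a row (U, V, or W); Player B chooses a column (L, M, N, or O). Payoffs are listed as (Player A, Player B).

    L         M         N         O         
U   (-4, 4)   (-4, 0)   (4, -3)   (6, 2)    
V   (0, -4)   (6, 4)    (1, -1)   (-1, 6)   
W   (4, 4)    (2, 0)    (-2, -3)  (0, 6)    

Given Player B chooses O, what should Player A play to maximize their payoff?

With Player B fixed at O, Player A's payoffs are: U → 6, V → -1, W → 0.
The maximum is 6, achieved by U.

U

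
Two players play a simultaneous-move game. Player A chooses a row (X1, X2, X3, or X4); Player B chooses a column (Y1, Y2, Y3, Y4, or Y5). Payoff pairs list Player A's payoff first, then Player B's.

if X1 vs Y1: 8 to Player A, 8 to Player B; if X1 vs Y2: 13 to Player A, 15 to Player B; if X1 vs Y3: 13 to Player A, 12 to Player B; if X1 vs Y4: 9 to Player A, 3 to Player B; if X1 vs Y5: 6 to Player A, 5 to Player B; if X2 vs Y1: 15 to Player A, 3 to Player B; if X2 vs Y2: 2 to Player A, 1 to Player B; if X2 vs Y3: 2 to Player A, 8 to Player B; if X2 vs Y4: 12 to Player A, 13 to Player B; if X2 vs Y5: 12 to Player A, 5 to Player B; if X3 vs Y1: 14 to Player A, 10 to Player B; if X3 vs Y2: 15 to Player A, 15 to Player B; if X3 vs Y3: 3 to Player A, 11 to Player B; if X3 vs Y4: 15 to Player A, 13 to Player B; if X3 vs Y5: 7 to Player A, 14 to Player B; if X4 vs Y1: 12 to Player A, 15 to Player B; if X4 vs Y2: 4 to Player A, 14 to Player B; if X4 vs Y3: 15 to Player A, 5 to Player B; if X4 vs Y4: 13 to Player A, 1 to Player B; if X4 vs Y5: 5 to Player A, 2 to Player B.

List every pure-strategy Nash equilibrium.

Find each player's best response to every opponent strategy; NE are the intersections.
Player A's best responses — vs Y1: X2 (payoff 15); vs Y2: X3 (payoff 15); vs Y3: X4 (payoff 15); vs Y4: X3 (payoff 15); vs Y5: X2 (payoff 12).
Player B's best responses — vs X1: Y2 (payoff 15); vs X2: Y4 (payoff 13); vs X3: Y2 (payoff 15); vs X4: Y1 (payoff 15).
The only mutual best response is (X3, Y2); neither player gains by switching there.

(X3, Y2)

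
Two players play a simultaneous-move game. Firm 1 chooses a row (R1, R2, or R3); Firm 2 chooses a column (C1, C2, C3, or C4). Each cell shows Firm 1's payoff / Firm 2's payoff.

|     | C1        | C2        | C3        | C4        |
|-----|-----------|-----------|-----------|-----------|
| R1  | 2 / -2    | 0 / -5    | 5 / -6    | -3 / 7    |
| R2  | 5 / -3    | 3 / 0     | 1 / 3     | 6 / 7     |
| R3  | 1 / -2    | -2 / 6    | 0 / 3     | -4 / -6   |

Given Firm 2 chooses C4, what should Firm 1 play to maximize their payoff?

R2

With Firm 2 fixed at C4, Firm 1's payoffs are: R1 → -3, R2 → 6, R3 → -4.
The maximum is 6, achieved by R2.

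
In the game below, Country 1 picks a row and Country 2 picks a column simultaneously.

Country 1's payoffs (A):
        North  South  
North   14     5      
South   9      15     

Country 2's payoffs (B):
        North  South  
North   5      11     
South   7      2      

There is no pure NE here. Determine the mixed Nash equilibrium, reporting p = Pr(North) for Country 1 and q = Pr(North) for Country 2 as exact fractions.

Each player's mixing probability is pinned down by making the *other* player indifferent.
Country 2 indifferent between North and South: p·5 + (1−p)·7 = p·11 + (1−p)·2 ⟹ 7 + (-2)p = 2 + 9p ⟹ p = 5/11.
Country 1 indifferent between North and South: q·14 + (1−q)·5 = q·9 + (1−q)·15 ⟹ 5 + 9q = 15 + (-6)q ⟹ q = 2/3.

p = 5/11, q = 2/3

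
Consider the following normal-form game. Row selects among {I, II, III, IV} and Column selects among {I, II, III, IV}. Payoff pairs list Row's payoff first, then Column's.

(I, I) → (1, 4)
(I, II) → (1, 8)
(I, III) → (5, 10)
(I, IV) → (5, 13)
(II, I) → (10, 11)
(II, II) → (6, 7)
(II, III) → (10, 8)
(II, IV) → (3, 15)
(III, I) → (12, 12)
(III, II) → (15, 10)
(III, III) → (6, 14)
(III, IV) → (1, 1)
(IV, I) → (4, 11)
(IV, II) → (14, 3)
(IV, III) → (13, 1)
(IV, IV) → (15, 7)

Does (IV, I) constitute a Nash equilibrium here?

Holding Column at I: Row gets 4 from IV but could get 12 by switching to III. Row has a profitable deviation.

No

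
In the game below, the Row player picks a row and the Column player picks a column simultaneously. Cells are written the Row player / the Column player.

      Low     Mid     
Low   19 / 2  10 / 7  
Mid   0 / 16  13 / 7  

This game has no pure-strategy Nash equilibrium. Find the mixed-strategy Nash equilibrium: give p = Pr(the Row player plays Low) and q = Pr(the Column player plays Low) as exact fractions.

p = 9/14, q = 3/22

In a mixed NE each player is indifferent between their pure strategies, so the opponent's mix sets the indifference.
The Column player indifferent between Low and Mid: p·2 + (1−p)·16 = p·7 + (1−p)·7 ⟹ 16 + (-14)p = 7 + 0p ⟹ p = 9/14.
The Row player indifferent between Low and Mid: q·19 + (1−q)·10 = q·0 + (1−q)·13 ⟹ 10 + 9q = 13 + (-13)q ⟹ q = 3/22.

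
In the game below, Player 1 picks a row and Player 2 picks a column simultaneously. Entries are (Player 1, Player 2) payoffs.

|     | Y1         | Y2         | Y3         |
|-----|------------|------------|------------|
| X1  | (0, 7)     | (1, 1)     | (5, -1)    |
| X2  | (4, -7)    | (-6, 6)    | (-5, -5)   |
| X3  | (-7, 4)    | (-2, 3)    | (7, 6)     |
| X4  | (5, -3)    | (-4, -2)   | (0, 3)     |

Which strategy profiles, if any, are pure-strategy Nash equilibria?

(X3, Y3)

A profile is a Nash equilibrium when each player is best-responding to the other.
Player 1's best responses — vs Y1: X4 (payoff 5); vs Y2: X1 (payoff 1); vs Y3: X3 (payoff 7).
Player 2's best responses — vs X1: Y1 (payoff 7); vs X2: Y2 (payoff 6); vs X3: Y3 (payoff 6); vs X4: Y3 (payoff 3).
The only mutual best response is (X3, Y3); neither player gains by switching there.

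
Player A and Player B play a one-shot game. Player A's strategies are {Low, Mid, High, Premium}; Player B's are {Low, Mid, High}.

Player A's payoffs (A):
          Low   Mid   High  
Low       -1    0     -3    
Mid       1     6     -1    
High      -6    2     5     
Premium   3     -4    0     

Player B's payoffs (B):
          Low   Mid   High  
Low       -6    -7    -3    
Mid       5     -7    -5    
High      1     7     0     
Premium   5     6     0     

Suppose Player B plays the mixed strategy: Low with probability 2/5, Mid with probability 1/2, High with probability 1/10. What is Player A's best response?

Compute Player A's expected payoff from each pure strategy against the given mix.
Low: (2/5)·(-1) + (1/2)·0 + (1/10)·(-3) = -7/10
Mid: (2/5)·1 + (1/2)·6 + (1/10)·(-1) = 33/10
High: (2/5)·(-6) + (1/2)·2 + (1/10)·5 = -9/10
Premium: (2/5)·3 + (1/2)·(-4) + (1/10)·0 = -4/5
Highest expected payoff is 33/10, from Mid.

Mid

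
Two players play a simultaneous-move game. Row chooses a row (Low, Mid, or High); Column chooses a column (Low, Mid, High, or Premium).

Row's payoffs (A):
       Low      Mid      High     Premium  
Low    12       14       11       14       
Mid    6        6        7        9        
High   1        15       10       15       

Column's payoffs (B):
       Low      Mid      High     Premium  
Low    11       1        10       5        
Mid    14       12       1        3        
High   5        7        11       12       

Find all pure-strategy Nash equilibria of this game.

Find each player's best response to every opponent strategy; NE are the intersections.
Row's best responses — vs Low: Low (payoff 12); vs Mid: High (payoff 15); vs High: Low (payoff 11); vs Premium: High (payoff 15).
Column's best responses — vs Low: Low (payoff 11); vs Mid: Low (payoff 14); vs High: Premium (payoff 12).
Mutual best responses occur at (Low, Low) and (High, Premium); at each, neither player gains by switching.

(Low, Low) and (High, Premium)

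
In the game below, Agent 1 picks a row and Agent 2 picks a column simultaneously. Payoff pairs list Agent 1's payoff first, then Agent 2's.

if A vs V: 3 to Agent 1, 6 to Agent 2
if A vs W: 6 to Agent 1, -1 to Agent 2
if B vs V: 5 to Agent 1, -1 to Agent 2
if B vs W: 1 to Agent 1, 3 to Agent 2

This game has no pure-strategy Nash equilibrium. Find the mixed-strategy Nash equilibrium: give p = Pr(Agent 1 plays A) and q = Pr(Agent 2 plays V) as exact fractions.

Each player's mixing probability is pinned down by making the *other* player indifferent.
Agent 2 indifferent between V and W: p·6 + (1−p)·(-1) = p·(-1) + (1−p)·3 ⟹ (-1) + 7p = 3 + (-4)p ⟹ p = 4/11.
Agent 1 indifferent between A and B: q·3 + (1−q)·6 = q·5 + (1−q)·1 ⟹ 6 + (-3)q = 1 + 4q ⟹ q = 5/7.

p = 4/11, q = 5/7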